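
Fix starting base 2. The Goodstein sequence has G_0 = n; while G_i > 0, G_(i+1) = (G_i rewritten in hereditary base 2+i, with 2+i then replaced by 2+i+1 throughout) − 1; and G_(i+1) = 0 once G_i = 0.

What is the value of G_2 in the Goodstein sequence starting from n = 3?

i=0: 3 = 2 + 1 (b=2); 2→3: 3 + 1 = 4; 4−1 = 3
i=1: 3 = 3 (b=3); 3→4: 4 = 4; 4−1 = 3
i=2: 3 = 3 (b=4); 4→5: 3 = 3; 3−1 = 2

3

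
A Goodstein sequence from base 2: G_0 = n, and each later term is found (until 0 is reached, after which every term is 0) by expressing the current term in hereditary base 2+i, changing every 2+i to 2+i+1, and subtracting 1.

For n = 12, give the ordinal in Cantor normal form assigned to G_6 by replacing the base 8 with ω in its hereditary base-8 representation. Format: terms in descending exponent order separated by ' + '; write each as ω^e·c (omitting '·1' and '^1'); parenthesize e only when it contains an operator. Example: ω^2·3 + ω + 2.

ω^(ω + 1) + ω^2·2 + ω + 3

[0] 12 ≡ 2^(2 + 1) + 2^2 (base 2). Lift 3: 108. −1: 107.
[1] 107 ≡ 3^(3 + 1) + 2·3^2 + 2·3 + 2 (base 3). Lift 4: 1066. −1: 1065.
[2] 1065 ≡ 4^(4 + 1) + 2·4^2 + 2·4 + 1 (base 4). Lift 5: 15686. −1: 15685.
[3] 15685 ≡ 5^(5 + 1) + 2·5^2 + 2·5 (base 5). Lift 6: 280020. −1: 280019.
[4] 280019 ≡ 6^(6 + 1) + 2·6^2 + 6 + 5 (base 6). Lift 7: 5764911. −1: 5764910.
[5] 5764910 ≡ 7^(7 + 1) + 2·7^2 + 7 + 4 (base 7). Lift 8: 134217868. −1: 134217867.
[6] 134217867 ≡ 8^(8 + 1) + 2·8^2 + 8 + 3 (base 8). Lift 9: 3486784575. −1: 3486784574.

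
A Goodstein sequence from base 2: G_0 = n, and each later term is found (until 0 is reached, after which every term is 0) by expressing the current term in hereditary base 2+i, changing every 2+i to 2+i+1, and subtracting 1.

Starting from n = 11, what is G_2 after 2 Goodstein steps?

i=0: 11 = 2^(2 + 1) + 2 + 1 (b=2); 2→3: 3^(3 + 1) + 3 + 1 = 85; 85−1 = 84
i=1: 84 = 3^(3 + 1) + 3 (b=3); 3→4: 4^(4 + 1) + 4 = 1028; 1028−1 = 1027
i=2: 1027 = 4^(4 + 1) + 3 (b=4); 4→5: 5^(5 + 1) + 3 = 15628; 15628−1 = 15627

1027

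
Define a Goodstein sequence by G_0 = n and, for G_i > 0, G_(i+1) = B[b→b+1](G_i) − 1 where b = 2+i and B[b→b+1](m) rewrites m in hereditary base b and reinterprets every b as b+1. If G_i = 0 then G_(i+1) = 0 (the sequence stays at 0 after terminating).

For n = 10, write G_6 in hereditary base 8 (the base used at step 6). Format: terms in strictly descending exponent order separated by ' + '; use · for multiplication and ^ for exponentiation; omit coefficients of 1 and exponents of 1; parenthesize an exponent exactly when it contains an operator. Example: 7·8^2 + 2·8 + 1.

[0] 10 ≡ 2^(2 + 1) + 2 (base 2). Lift 3: 84. −1: 83.
[1] 83 ≡ 3^(3 + 1) + 2 (base 3). Lift 4: 1026. −1: 1025.
[2] 1025 ≡ 4^(4 + 1) + 1 (base 4). Lift 5: 15626. −1: 15625.
[3] 15625 ≡ 5^(5 + 1) (base 5). Lift 6: 279936. −1: 279935.
[4] 279935 ≡ 5·6^6 + 5·6^5 + 5·6^4 + 5·6^3 + 5·6^2 + 5·6 + 5 (base 6). Lift 7: 4215755. −1: 4215754.
[5] 4215754 ≡ 5·7^7 + 5·7^5 + 5·7^4 + 5·7^3 + 5·7^2 + 5·7 + 4 (base 7). Lift 8: 84073324. −1: 84073323.
[6] 84073323 ≡ 5·8^8 + 5·8^5 + 5·8^4 + 5·8^3 + 5·8^2 + 5·8 + 3 (base 8). Lift 9: 1937434593. −1: 1937434592.

5·8^8 + 5·8^5 + 5·8^4 + 5·8^3 + 5·8^2 + 5·8 + 3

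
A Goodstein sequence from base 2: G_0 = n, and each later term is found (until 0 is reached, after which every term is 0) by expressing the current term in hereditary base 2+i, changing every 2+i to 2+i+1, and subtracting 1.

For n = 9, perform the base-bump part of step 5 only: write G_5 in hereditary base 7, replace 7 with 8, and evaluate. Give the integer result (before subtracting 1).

9 —HB2→ 2^(2 + 1) + 1 —bump→ 3^(3 + 1) + 1 = 82 —(−1)→ 81
81 —HB3→ 3^(3 + 1) —bump→ 4^(4 + 1) = 1024 —(−1)→ 1023
1023 —HB4→ 3·4^4 + 3·4^3 + 3·4^2 + 3·4 + 3 —bump→ 3·5^5 + 3·5^3 + 3·5^2 + 3·5 + 3 = 9843 —(−1)→ 9842
9842 —HB5→ 3·5^5 + 3·5^3 + 3·5^2 + 3·5 + 2 —bump→ 3·6^6 + 3·6^3 + 3·6^2 + 3·6 + 2 = 140744 —(−1)→ 140743
140743 —HB6→ 3·6^6 + 3·6^3 + 3·6^2 + 3·6 + 1 —bump→ 3·7^7 + 3·7^3 + 3·7^2 + 3·7 + 1 = 2471827 —(−1)→ 2471826
2471826 —HB7→ 3·7^7 + 3·7^3 + 3·7^2 + 3·7 —bump→ 3·8^8 + 3·8^3 + 3·8^2 + 3·8 = 50333400 —(−1)→ 50333399

50333400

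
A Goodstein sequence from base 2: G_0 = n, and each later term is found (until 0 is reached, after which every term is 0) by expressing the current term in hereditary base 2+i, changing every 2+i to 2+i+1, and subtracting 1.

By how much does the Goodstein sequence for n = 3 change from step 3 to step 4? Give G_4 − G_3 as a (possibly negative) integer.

base 2: 3 = 2 + 1; at 3: 3 + 1 = 4; next = 3
base 3: 3 = 3; at 4: 4 = 4; next = 3
base 4: 3 = 3; at 5: 3 = 3; next = 2
base 5: 2 = 2; at 6: 2 = 2; next = 1

-1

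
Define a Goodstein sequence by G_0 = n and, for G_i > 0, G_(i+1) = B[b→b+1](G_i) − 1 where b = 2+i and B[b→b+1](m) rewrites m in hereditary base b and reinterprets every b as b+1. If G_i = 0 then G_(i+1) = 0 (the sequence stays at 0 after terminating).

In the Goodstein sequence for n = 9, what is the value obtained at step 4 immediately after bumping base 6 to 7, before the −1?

i=0: 9 = 2^(2 + 1) + 1 (b=2); 2→3: 3^(3 + 1) + 1 = 82; 82−1 = 81
i=1: 81 = 3^(3 + 1) (b=3); 3→4: 4^(4 + 1) = 1024; 1024−1 = 1023
i=2: 1023 = 3·4^4 + 3·4^3 + 3·4^2 + 3·4 + 3 (b=4); 4→5: 3·5^5 + 3·5^3 + 3·5^2 + 3·5 + 3 = 9843; 9843−1 = 9842
i=3: 9842 = 3·5^5 + 3·5^3 + 3·5^2 + 3·5 + 2 (b=5); 5→6: 3·6^6 + 3·6^3 + 3·6^2 + 3·6 + 2 = 140744; 140744−1 = 140743
i=4: 140743 = 3·6^6 + 3·6^3 + 3·6^2 + 3·6 + 1 (b=6); 6→7: 3·7^7 + 3·7^3 + 3·7^2 + 3·7 + 1 = 2471827; 2471827−1 = 2471826

2471827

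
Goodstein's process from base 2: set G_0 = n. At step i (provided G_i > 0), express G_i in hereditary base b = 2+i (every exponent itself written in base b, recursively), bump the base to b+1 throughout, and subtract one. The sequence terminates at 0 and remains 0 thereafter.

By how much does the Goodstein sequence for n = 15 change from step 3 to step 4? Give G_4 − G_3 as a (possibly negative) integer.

307841

G_0 = 15. HB_2(15) = 2^(2 + 1) + 2^2 + 2 + 1. Bump = 112. G_1 = 111.
G_1 = 111. HB_3(111) = 3^(3 + 1) + 3^3 + 3. Bump = 1284. G_2 = 1283.
G_2 = 1283. HB_4(1283) = 4^(4 + 1) + 4^4 + 3. Bump = 18753. G_3 = 18752.
G_3 = 18752. HB_5(18752) = 5^(5 + 1) + 5^5 + 2. Bump = 326594. G_4 = 326593.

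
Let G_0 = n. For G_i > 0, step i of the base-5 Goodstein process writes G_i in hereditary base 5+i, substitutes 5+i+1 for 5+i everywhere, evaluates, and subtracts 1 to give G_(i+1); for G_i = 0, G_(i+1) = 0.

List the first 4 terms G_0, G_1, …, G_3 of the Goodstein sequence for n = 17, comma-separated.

17, 19, 21, 23

[0] 17 ≡ 3·5 + 2 (base 5). Lift 6: 20. −1: 19.
[1] 19 ≡ 3·6 + 1 (base 6). Lift 7: 22. −1: 21.
[2] 21 ≡ 3·7 (base 7). Lift 8: 24. −1: 23.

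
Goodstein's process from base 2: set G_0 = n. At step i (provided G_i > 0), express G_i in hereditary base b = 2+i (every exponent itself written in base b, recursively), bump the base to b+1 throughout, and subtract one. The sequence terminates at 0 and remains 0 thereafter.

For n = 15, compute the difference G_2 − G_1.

base 2: 15 = 2^(2 + 1) + 2^2 + 2 + 1; at 3: 3^(3 + 1) + 3^3 + 3 + 1 = 112; next = 111
base 3: 111 = 3^(3 + 1) + 3^3 + 3; at 4: 4^(4 + 1) + 4^4 + 4 = 1284; next = 1283

1172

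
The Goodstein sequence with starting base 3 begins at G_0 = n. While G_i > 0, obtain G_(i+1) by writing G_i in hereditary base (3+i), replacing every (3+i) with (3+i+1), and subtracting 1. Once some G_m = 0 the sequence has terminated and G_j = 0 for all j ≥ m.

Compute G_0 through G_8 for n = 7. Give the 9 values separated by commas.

i=0: 7 = 2·3 + 1 (b=3); 3→4: 2·4 + 1 = 9; 9−1 = 8
i=1: 8 = 2·4 (b=4); 4→5: 2·5 = 10; 10−1 = 9
i=2: 9 = 5 + 4 (b=5); 5→6: 6 + 4 = 10; 10−1 = 9
i=3: 9 = 6 + 3 (b=6); 6→7: 7 + 3 = 10; 10−1 = 9
i=4: 9 = 7 + 2 (b=7); 7→8: 8 + 2 = 10; 10−1 = 9
i=5: 9 = 8 + 1 (b=8); 8→9: 9 + 1 = 10; 10−1 = 9
i=6: 9 = 9 (b=9); 9→10: 10 = 10; 10−1 = 9
i=7: 9 = 9 (b=10); 10→11: 9 = 9; 9−1 = 8

7, 8, 9, 9, 9, 9, 9, 9, 8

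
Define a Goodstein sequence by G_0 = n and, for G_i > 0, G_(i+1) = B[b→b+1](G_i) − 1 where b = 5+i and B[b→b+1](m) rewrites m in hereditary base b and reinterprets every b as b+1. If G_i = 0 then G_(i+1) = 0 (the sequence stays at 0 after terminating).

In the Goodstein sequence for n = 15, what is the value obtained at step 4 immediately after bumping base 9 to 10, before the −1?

i=0: 15 = 3·5 (b=5); 5→6: 3·6 = 18; 18−1 = 17
i=1: 17 = 2·6 + 5 (b=6); 6→7: 2·7 + 5 = 19; 19−1 = 18
i=2: 18 = 2·7 + 4 (b=7); 7→8: 2·8 + 4 = 20; 20−1 = 19
i=3: 19 = 2·8 + 3 (b=8); 8→9: 2·9 + 3 = 21; 21−1 = 20
i=4: 20 = 2·9 + 2 (b=9); 9→10: 2·10 + 2 = 22; 22−1 = 21

22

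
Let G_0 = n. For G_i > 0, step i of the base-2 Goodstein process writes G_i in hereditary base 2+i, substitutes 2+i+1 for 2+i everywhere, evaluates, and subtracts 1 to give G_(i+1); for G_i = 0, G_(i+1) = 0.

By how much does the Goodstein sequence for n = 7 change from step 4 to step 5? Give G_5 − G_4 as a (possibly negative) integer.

step 0: 7 = 2^2 + 2 + 1; sub 3 for 2: 3^3 + 3 + 1; = 31; G_1 = 31−1 = 30
step 1: 30 = 3^3 + 3; sub 4 for 3: 4^4 + 4; = 260; G_2 = 260−1 = 259
step 2: 259 = 4^4 + 3; sub 5 for 4: 5^5 + 3; = 3128; G_3 = 3128−1 = 3127
step 3: 3127 = 5^5 + 2; sub 6 for 5: 6^6 + 2; = 46658; G_4 = 46658−1 = 46657
step 4: 46657 = 6^6 + 1; sub 7 for 6: 7^7 + 1; = 823544; G_5 = 823544−1 = 823543

776886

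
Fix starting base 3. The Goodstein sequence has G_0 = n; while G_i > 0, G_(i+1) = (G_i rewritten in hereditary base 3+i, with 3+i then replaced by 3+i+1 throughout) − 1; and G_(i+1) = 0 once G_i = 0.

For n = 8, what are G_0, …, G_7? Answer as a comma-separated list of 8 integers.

8, 9, 10, 11, 11, 11, 11, 11

[0] 8 ≡ 2·3 + 2 (base 3). Lift 4: 10. −1: 9.
[1] 9 ≡ 2·4 + 1 (base 4). Lift 5: 11. −1: 10.
[2] 10 ≡ 2·5 (base 5). Lift 6: 12. −1: 11.
[3] 11 ≡ 6 + 5 (base 6). Lift 7: 12. −1: 11.
[4] 11 ≡ 7 + 4 (base 7). Lift 8: 12. −1: 11.
[5] 11 ≡ 8 + 3 (base 8). Lift 9: 12. −1: 11.
[6] 11 ≡ 9 + 2 (base 9). Lift 10: 12. −1: 11.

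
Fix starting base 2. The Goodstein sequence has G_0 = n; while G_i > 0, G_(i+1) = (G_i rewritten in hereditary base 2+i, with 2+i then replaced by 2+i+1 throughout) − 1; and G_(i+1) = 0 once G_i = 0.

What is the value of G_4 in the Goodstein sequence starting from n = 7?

[0] 7 ≡ 2^2 + 2 + 1 (base 2). Lift 3: 31. −1: 30.
[1] 30 ≡ 3^3 + 3 (base 3). Lift 4: 260. −1: 259.
[2] 259 ≡ 4^4 + 3 (base 4). Lift 5: 3128. −1: 3127.
[3] 3127 ≡ 5^5 + 2 (base 5). Lift 6: 46658. −1: 46657.
[4] 46657 ≡ 6^6 + 1 (base 6). Lift 7: 823544. −1: 823543.

46657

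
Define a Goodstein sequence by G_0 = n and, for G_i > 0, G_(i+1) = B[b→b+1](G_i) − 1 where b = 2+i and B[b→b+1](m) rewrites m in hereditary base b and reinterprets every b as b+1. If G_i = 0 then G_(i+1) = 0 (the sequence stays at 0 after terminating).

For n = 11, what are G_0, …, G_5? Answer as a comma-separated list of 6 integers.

11, 84, 1027, 15627, 279937, 5764801

i=0: 11 = 2^(2 + 1) + 2 + 1 (b=2); 2→3: 3^(3 + 1) + 3 + 1 = 85; 85−1 = 84
i=1: 84 = 3^(3 + 1) + 3 (b=3); 3→4: 4^(4 + 1) + 4 = 1028; 1028−1 = 1027
i=2: 1027 = 4^(4 + 1) + 3 (b=4); 4→5: 5^(5 + 1) + 3 = 15628; 15628−1 = 15627
i=3: 15627 = 5^(5 + 1) + 2 (b=5); 5→6: 6^(6 + 1) + 2 = 279938; 279938−1 = 279937
i=4: 279937 = 6^(6 + 1) + 1 (b=6); 6→7: 7^(7 + 1) + 1 = 5764802; 5764802−1 = 5764801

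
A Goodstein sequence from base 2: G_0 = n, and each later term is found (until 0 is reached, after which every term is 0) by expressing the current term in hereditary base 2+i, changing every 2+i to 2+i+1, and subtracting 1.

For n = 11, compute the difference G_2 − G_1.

943

(0) 11|_2 = 2^(2 + 1) + 2 + 1 ↦ 3^(3 + 1) + 3 + 1|_3 = 85 ⇒ 84
(1) 84|_3 = 3^(3 + 1) + 3 ↦ 4^(4 + 1) + 4|_4 = 1028 ⇒ 1027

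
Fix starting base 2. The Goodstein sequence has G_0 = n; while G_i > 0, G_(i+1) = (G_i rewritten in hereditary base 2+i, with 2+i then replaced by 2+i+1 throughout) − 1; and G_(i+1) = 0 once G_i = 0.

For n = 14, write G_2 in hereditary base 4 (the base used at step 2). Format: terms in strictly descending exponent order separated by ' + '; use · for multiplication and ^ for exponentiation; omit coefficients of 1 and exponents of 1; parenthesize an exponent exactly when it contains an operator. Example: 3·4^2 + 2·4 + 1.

G_0=14  [base 2] 2^(2 + 1) + 2^2 + 2  →[2↦3]→  3^(3 + 1) + 3^3 + 3 = 111  −1 ⇒ G_1=110
G_1=110  [base 3] 3^(3 + 1) + 3^3 + 2  →[3↦4]→  4^(4 + 1) + 4^4 + 2 = 1282  −1 ⇒ G_2=1281

4^(4 + 1) + 4^4 + 1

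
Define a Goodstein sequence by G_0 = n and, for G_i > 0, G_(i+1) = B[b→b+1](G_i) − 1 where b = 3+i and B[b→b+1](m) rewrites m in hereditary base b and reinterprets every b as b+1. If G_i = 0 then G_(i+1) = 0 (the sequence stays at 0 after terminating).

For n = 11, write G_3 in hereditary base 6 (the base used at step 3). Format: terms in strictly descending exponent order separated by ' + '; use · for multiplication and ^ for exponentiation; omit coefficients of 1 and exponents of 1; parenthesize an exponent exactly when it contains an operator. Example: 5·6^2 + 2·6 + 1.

5·6 + 5

i=0: 11 = 3^2 + 2 (b=3); 3→4: 4^2 + 2 = 18; 18−1 = 17
i=1: 17 = 4^2 + 1 (b=4); 4→5: 5^2 + 1 = 26; 26−1 = 25
i=2: 25 = 5^2 (b=5); 5→6: 6^2 = 36; 36−1 = 35
i=3: 35 = 5·6 + 5 (b=6); 6→7: 5·7 + 5 = 40; 40−1 = 39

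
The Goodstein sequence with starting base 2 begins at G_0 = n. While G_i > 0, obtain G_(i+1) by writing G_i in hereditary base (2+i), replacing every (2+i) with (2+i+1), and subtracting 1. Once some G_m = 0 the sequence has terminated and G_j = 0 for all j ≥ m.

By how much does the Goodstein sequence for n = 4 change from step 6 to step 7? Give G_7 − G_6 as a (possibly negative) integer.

base 2: 4 = 2^2; at 3: 3^3 = 27; next = 26
base 3: 26 = 2·3^2 + 2·3 + 2; at 4: 2·4^2 + 2·4 + 2 = 42; next = 41
base 4: 41 = 2·4^2 + 2·4 + 1; at 5: 2·5^2 + 2·5 + 1 = 61; next = 60
base 5: 60 = 2·5^2 + 2·5; at 6: 2·6^2 + 2·6 = 84; next = 83
base 6: 83 = 2·6^2 + 6 + 5; at 7: 2·7^2 + 7 + 5 = 110; next = 109
base 7: 109 = 2·7^2 + 7 + 4; at 8: 2·8^2 + 8 + 4 = 140; next = 139
base 8: 139 = 2·8^2 + 8 + 3; at 9: 2·9^2 + 9 + 3 = 174; next = 173

34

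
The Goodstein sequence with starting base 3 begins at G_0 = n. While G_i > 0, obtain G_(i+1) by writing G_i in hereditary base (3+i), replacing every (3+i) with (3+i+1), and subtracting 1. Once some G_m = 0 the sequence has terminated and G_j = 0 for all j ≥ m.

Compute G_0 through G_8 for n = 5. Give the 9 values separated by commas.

[0] 5 ≡ 3 + 2 (base 3). Lift 4: 6. −1: 5.
[1] 5 ≡ 4 + 1 (base 4). Lift 5: 6. −1: 5.
[2] 5 ≡ 5 (base 5). Lift 6: 6. −1: 5.
[3] 5 ≡ 5 (base 6). Lift 7: 5. −1: 4.
[4] 4 ≡ 4 (base 7). Lift 8: 4. −1: 3.
[5] 3 ≡ 3 (base 8). Lift 9: 3. −1: 2.
[6] 2 ≡ 2 (base 9). Lift 10: 2. −1: 1.
[7] 1 ≡ 1 (base 10). Lift 11: 1. −1: 0.

5, 5, 5, 5, 4, 3, 2, 1, 0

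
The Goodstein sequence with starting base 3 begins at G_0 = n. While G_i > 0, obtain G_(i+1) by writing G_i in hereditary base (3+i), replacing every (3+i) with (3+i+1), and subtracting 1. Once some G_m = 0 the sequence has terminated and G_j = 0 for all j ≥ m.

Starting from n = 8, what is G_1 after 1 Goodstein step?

(0) 8|_3 = 2·3 + 2 ↦ 2·4 + 2|_4 = 10 ⇒ 9
(1) 9|_4 = 2·4 + 1 ↦ 2·5 + 1|_5 = 11 ⇒ 10

9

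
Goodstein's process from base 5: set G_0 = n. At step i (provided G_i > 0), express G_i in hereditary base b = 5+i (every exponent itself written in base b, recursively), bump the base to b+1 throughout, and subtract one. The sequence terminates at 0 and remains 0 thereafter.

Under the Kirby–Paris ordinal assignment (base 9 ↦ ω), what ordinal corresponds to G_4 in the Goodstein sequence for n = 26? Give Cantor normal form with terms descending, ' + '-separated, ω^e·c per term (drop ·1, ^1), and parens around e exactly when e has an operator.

ω·6 + 4

i=0: 26 = 5^2 + 1 (b=5); 5→6: 6^2 + 1 = 37; 37−1 = 36
i=1: 36 = 6^2 (b=6); 6→7: 7^2 = 49; 49−1 = 48
i=2: 48 = 6·7 + 6 (b=7); 7→8: 6·8 + 6 = 54; 54−1 = 53
i=3: 53 = 6·8 + 5 (b=8); 8→9: 6·9 + 5 = 59; 59−1 = 58
i=4: 58 = 6·9 + 4 (b=9); 9→10: 6·10 + 4 = 64; 64−1 = 63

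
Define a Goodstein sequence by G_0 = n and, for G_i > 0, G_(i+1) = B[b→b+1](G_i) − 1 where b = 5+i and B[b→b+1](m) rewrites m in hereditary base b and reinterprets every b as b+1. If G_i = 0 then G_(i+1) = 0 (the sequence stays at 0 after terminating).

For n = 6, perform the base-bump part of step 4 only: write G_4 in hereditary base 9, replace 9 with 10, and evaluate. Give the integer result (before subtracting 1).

step 0: 6 = 5 + 1; sub 6 for 5: 6 + 1; = 7; G_1 = 7−1 = 6
step 1: 6 = 6; sub 7 for 6: 7; = 7; G_2 = 7−1 = 6
step 2: 6 = 6; sub 8 for 7: 6; = 6; G_3 = 6−1 = 5
step 3: 5 = 5; sub 9 for 8: 5; = 5; G_4 = 5−1 = 4
step 4: 4 = 4; sub 10 for 9: 4; = 4; G_5 = 4−1 = 3

4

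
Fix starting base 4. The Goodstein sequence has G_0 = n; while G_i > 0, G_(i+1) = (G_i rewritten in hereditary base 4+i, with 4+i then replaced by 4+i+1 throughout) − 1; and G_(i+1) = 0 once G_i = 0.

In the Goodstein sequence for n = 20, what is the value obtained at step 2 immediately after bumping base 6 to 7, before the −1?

[0] 20 ≡ 4^2 + 4 (base 4). Lift 5: 30. −1: 29.
[1] 29 ≡ 5^2 + 4 (base 5). Lift 6: 40. −1: 39.
[2] 39 ≡ 6^2 + 3 (base 6). Lift 7: 52. −1: 51.

52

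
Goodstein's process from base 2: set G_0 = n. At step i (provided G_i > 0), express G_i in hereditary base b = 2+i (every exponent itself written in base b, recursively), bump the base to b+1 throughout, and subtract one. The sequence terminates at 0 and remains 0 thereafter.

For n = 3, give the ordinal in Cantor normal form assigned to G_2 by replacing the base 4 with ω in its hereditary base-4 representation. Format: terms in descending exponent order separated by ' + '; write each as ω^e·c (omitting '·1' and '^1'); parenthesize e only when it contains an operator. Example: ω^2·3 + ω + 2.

base 2: 3 = 2 + 1; at 3: 3 + 1 = 4; next = 3
base 3: 3 = 3; at 4: 4 = 4; next = 3
base 4: 3 = 3; at 5: 3 = 3; next = 2

3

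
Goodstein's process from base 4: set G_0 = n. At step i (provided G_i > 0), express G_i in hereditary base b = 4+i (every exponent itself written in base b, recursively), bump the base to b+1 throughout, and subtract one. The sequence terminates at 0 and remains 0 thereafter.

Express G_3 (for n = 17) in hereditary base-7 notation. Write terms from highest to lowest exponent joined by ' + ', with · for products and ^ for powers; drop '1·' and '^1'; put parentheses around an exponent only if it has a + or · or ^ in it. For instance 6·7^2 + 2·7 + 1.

5·7 + 4

G_0=17  [base 4] 4^2 + 1  →[4↦5]→  5^2 + 1 = 26  −1 ⇒ G_1=25
G_1=25  [base 5] 5^2  →[5↦6]→  6^2 = 36  −1 ⇒ G_2=35
G_2=35  [base 6] 5·6 + 5  →[6↦7]→  5·7 + 5 = 40  −1 ⇒ G_3=39
G_3=39  [base 7] 5·7 + 4  →[7↦8]→  5·8 + 4 = 44  −1 ⇒ G_4=43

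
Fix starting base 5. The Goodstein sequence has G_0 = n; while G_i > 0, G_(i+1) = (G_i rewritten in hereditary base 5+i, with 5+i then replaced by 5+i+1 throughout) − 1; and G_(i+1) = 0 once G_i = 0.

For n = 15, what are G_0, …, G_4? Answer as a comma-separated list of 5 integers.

step 0: 15 = 3·5; sub 6 for 5: 3·6; = 18; G_1 = 18−1 = 17
step 1: 17 = 2·6 + 5; sub 7 for 6: 2·7 + 5; = 19; G_2 = 19−1 = 18
step 2: 18 = 2·7 + 4; sub 8 for 7: 2·8 + 4; = 20; G_3 = 20−1 = 19
step 3: 19 = 2·8 + 3; sub 9 for 8: 2·9 + 3; = 21; G_4 = 21−1 = 20

15, 17, 18, 19, 20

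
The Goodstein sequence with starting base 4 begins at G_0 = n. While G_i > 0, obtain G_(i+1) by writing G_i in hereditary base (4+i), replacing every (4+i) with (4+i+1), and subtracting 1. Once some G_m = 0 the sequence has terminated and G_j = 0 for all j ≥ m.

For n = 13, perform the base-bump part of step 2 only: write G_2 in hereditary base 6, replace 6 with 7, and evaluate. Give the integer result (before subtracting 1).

19

G_0=13  [base 4] 3·4 + 1  →[4↦5]→  3·5 + 1 = 16  −1 ⇒ G_1=15
G_1=15  [base 5] 3·5  →[5↦6]→  3·6 = 18  −1 ⇒ G_2=17
G_2=17  [base 6] 2·6 + 5  →[6↦7]→  2·7 + 5 = 19  −1 ⇒ G_3=18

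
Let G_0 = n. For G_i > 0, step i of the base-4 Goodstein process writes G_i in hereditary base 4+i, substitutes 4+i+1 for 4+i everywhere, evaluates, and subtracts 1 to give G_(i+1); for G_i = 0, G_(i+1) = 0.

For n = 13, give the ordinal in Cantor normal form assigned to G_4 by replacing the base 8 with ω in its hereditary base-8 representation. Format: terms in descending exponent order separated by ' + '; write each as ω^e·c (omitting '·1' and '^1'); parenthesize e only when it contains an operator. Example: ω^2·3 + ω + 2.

ω·2 + 3

G_0=13  [base 4] 3·4 + 1  →[4↦5]→  3·5 + 1 = 16  −1 ⇒ G_1=15
G_1=15  [base 5] 3·5  →[5↦6]→  3·6 = 18  −1 ⇒ G_2=17
G_2=17  [base 6] 2·6 + 5  →[6↦7]→  2·7 + 5 = 19  −1 ⇒ G_3=18
G_3=18  [base 7] 2·7 + 4  →[7↦8]→  2·8 + 4 = 20  −1 ⇒ G_4=19
G_4=19  [base 8] 2·8 + 3  →[8↦9]→  2·9 + 3 = 21  −1 ⇒ G_5=20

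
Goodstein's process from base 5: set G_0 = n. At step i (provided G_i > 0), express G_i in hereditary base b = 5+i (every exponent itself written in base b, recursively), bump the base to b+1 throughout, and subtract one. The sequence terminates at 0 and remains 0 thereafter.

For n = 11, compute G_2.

13

i=0: 11 = 2·5 + 1 (b=5); 5→6: 2·6 + 1 = 13; 13−1 = 12
i=1: 12 = 2·6 (b=6); 6→7: 2·7 = 14; 14−1 = 13
i=2: 13 = 7 + 6 (b=7); 7→8: 8 + 6 = 14; 14−1 = 13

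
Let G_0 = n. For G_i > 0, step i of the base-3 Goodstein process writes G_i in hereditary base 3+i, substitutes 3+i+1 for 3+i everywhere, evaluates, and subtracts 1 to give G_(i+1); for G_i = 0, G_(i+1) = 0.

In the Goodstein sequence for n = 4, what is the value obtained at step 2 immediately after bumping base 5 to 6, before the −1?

4

i=0: 4 = 3 + 1 (b=3); 3→4: 4 + 1 = 5; 5−1 = 4
i=1: 4 = 4 (b=4); 4→5: 5 = 5; 5−1 = 4
i=2: 4 = 4 (b=5); 5→6: 4 = 4; 4−1 = 3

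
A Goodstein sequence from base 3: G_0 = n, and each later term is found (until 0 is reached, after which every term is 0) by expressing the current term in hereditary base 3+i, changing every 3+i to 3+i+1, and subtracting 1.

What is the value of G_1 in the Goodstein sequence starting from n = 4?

base 3: 4 = 3 + 1; at 4: 4 + 1 = 5; next = 4
base 4: 4 = 4; at 5: 5 = 5; next = 4

4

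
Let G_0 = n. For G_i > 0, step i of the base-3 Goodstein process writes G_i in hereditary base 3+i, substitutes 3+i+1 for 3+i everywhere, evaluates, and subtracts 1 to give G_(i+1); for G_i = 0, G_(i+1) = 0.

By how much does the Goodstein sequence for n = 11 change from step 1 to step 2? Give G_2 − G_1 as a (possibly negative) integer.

(0) 11|_3 = 3^2 + 2 ↦ 4^2 + 2|_4 = 18 ⇒ 17
(1) 17|_4 = 4^2 + 1 ↦ 5^2 + 1|_5 = 26 ⇒ 25

8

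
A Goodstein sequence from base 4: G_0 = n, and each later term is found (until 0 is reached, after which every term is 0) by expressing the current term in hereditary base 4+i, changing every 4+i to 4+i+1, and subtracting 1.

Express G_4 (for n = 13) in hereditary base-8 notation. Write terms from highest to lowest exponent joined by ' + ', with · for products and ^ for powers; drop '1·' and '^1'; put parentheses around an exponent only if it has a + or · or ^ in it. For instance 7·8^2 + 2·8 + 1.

2·8 + 3

G_0=13  [base 4] 3·4 + 1  →[4↦5]→  3·5 + 1 = 16  −1 ⇒ G_1=15
G_1=15  [base 5] 3·5  →[5↦6]→  3·6 = 18  −1 ⇒ G_2=17
G_2=17  [base 6] 2·6 + 5  →[6↦7]→  2·7 + 5 = 19  −1 ⇒ G_3=18
G_3=18  [base 7] 2·7 + 4  →[7↦8]→  2·8 + 4 = 20  −1 ⇒ G_4=19
G_4=19  [base 8] 2·8 + 3  →[8↦9]→  2·9 + 3 = 21  −1 ⇒ G_5=20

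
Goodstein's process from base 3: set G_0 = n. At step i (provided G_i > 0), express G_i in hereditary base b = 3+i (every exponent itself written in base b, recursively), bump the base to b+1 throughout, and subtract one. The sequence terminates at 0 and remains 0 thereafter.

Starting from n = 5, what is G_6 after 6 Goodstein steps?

2

5 —HB3→ 3 + 2 —bump→ 4 + 2 = 6 —(−1)→ 5
5 —HB4→ 4 + 1 —bump→ 5 + 1 = 6 —(−1)→ 5
5 —HB5→ 5 —bump→ 6 = 6 —(−1)→ 5
5 —HB6→ 5 —bump→ 5 = 5 —(−1)→ 4
4 —HB7→ 4 —bump→ 4 = 4 —(−1)→ 3
3 —HB8→ 3 —bump→ 3 = 3 —(−1)→ 2
2 —HB9→ 2 —bump→ 2 = 2 —(−1)→ 1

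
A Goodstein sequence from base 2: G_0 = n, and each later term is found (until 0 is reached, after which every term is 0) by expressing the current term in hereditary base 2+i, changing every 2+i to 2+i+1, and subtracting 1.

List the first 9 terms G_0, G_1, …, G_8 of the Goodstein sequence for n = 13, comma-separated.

13, 108, 1279, 16092, 280711, 5765998, 134219479, 3486786855, 100000003325

[0] 13 ≡ 2^(2 + 1) + 2^2 + 1 (base 2). Lift 3: 109. −1: 108.
[1] 108 ≡ 3^(3 + 1) + 3^3 (base 3). Lift 4: 1280. −1: 1279.
[2] 1279 ≡ 4^(4 + 1) + 3·4^3 + 3·4^2 + 3·4 + 3 (base 4). Lift 5: 16093. −1: 16092.
[3] 16092 ≡ 5^(5 + 1) + 3·5^3 + 3·5^2 + 3·5 + 2 (base 5). Lift 6: 280712. −1: 280711.
[4] 280711 ≡ 6^(6 + 1) + 3·6^3 + 3·6^2 + 3·6 + 1 (base 6). Lift 7: 5765999. −1: 5765998.
[5] 5765998 ≡ 7^(7 + 1) + 3·7^3 + 3·7^2 + 3·7 (base 7). Lift 8: 134219480. −1: 134219479.
[6] 134219479 ≡ 8^(8 + 1) + 3·8^3 + 3·8^2 + 2·8 + 7 (base 8). Lift 9: 3486786856. −1: 3486786855.
[7] 3486786855 ≡ 9^(9 + 1) + 3·9^3 + 3·9^2 + 2·9 + 6 (base 9). Lift 10: 100000003326. −1: 100000003325.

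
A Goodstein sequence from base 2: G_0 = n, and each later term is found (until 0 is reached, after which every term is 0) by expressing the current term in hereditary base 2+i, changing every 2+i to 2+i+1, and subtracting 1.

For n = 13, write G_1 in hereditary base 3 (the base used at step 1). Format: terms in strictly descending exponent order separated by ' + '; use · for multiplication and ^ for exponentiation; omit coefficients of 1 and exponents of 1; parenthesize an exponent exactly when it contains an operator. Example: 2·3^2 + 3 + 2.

step 0: 13 = 2^(2 + 1) + 2^2 + 1; sub 3 for 2: 3^(3 + 1) + 3^3 + 1; = 109; G_1 = 109−1 = 108
step 1: 108 = 3^(3 + 1) + 3^3; sub 4 for 3: 4^(4 + 1) + 4^4; = 1280; G_2 = 1280−1 = 1279

3^(3 + 1) + 3^3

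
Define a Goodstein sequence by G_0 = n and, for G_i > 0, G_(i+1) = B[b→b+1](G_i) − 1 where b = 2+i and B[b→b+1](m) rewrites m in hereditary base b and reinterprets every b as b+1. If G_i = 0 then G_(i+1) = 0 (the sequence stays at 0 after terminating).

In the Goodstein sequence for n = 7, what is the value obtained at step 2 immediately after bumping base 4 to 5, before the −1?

3128

7 —HB2→ 2^2 + 2 + 1 —bump→ 3^3 + 3 + 1 = 31 —(−1)→ 30
30 —HB3→ 3^3 + 3 —bump→ 4^4 + 4 = 260 —(−1)→ 259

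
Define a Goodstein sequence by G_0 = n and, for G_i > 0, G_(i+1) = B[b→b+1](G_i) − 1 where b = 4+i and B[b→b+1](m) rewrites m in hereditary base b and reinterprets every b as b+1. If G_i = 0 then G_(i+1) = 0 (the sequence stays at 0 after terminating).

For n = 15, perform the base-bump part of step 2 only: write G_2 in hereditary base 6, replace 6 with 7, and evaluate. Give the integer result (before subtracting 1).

base 4: 15 = 3·4 + 3; at 5: 3·5 + 3 = 18; next = 17
base 5: 17 = 3·5 + 2; at 6: 3·6 + 2 = 20; next = 19
base 6: 19 = 3·6 + 1; at 7: 3·7 + 1 = 22; next = 21

22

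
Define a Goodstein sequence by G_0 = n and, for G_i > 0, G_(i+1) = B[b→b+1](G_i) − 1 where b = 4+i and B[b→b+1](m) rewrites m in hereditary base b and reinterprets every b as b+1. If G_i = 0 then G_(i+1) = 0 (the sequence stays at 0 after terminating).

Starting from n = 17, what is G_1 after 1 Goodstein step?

25

G_0 = 17. HB_4(17) = 4^2 + 1. Bump = 26. G_1 = 25.
G_1 = 25. HB_5(25) = 5^2. Bump = 36. G_2 = 35.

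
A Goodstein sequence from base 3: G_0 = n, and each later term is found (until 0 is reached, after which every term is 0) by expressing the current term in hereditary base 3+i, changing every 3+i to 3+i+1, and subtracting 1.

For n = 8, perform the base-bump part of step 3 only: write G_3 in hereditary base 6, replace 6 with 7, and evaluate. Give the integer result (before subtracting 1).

12

[0] 8 ≡ 2·3 + 2 (base 3). Lift 4: 10. −1: 9.
[1] 9 ≡ 2·4 + 1 (base 4). Lift 5: 11. −1: 10.
[2] 10 ≡ 2·5 (base 5). Lift 6: 12. −1: 11.
[3] 11 ≡ 6 + 5 (base 6). Lift 7: 12. −1: 11.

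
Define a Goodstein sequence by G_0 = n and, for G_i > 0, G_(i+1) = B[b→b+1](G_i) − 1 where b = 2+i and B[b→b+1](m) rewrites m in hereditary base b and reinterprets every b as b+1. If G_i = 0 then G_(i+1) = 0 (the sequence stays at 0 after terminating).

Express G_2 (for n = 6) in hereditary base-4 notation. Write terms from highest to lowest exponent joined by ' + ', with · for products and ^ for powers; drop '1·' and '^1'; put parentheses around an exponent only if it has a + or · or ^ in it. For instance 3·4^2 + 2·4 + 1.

G_0=6  [base 2] 2^2 + 2  →[2↦3]→  3^3 + 3 = 30  −1 ⇒ G_1=29
G_1=29  [base 3] 3^3 + 2  →[3↦4]→  4^4 + 2 = 258  −1 ⇒ G_2=257

4^4 + 1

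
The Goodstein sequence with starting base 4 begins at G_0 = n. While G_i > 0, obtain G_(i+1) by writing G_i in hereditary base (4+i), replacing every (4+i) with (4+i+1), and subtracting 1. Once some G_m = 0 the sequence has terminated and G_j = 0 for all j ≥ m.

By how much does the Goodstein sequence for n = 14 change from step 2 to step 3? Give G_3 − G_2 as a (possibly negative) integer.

2

G_0=14  [base 4] 3·4 + 2  →[4↦5]→  3·5 + 2 = 17  −1 ⇒ G_1=16
G_1=16  [base 5] 3·5 + 1  →[5↦6]→  3·6 + 1 = 19  −1 ⇒ G_2=18
G_2=18  [base 6] 3·6  →[6↦7]→  3·7 = 21  −1 ⇒ G_3=20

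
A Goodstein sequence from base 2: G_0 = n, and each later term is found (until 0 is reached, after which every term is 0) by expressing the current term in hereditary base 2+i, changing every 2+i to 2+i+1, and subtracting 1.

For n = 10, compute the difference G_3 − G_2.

10 —HB2→ 2^(2 + 1) + 2 —bump→ 3^(3 + 1) + 3 = 84 —(−1)→ 83
83 —HB3→ 3^(3 + 1) + 2 —bump→ 4^(4 + 1) + 2 = 1026 —(−1)→ 1025
1025 —HB4→ 4^(4 + 1) + 1 —bump→ 5^(5 + 1) + 1 = 15626 —(−1)→ 15625

14600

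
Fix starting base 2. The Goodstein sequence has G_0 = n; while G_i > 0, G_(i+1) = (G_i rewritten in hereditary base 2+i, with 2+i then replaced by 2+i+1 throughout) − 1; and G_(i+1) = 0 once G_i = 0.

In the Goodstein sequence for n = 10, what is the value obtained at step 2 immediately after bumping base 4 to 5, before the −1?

15626

10 —HB2→ 2^(2 + 1) + 2 —bump→ 3^(3 + 1) + 3 = 84 —(−1)→ 83
83 —HB3→ 3^(3 + 1) + 2 —bump→ 4^(4 + 1) + 2 = 1026 —(−1)→ 1025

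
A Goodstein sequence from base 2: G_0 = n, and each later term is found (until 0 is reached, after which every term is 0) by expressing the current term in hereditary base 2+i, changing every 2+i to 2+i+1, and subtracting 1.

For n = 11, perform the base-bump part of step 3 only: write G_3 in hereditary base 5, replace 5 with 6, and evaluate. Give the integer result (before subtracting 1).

i=0: 11 = 2^(2 + 1) + 2 + 1 (b=2); 2→3: 3^(3 + 1) + 3 + 1 = 85; 85−1 = 84
i=1: 84 = 3^(3 + 1) + 3 (b=3); 3→4: 4^(4 + 1) + 4 = 1028; 1028−1 = 1027
i=2: 1027 = 4^(4 + 1) + 3 (b=4); 4→5: 5^(5 + 1) + 3 = 15628; 15628−1 = 15627
i=3: 15627 = 5^(5 + 1) + 2 (b=5); 5→6: 6^(6 + 1) + 2 = 279938; 279938−1 = 279937

279938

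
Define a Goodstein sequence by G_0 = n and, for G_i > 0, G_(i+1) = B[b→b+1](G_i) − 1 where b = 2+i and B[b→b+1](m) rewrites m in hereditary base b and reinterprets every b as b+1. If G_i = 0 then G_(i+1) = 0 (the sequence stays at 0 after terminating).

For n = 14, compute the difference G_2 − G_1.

1171

G_0=14  [base 2] 2^(2 + 1) + 2^2 + 2  →[2↦3]→  3^(3 + 1) + 3^3 + 3 = 111  −1 ⇒ G_1=110
G_1=110  [base 3] 3^(3 + 1) + 3^3 + 2  →[3↦4]→  4^(4 + 1) + 4^4 + 2 = 1282  −1 ⇒ G_2=1281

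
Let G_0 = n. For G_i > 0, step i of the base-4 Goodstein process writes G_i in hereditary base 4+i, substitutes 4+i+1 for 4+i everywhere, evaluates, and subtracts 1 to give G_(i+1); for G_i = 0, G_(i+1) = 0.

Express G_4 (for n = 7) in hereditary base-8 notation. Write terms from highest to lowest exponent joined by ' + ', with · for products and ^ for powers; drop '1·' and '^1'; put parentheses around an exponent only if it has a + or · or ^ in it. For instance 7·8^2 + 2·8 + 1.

7

[0] 7 ≡ 4 + 3 (base 4). Lift 5: 8. −1: 7.
[1] 7 ≡ 5 + 2 (base 5). Lift 6: 8. −1: 7.
[2] 7 ≡ 6 + 1 (base 6). Lift 7: 8. −1: 7.
[3] 7 ≡ 7 (base 7). Lift 8: 8. −1: 7.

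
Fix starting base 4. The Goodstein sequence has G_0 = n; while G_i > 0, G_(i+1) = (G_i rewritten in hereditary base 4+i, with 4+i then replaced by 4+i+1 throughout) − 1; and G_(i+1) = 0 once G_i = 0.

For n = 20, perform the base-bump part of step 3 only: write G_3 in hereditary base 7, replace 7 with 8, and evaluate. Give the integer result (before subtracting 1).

66

G_0 = 20. HB_4(20) = 4^2 + 4. Bump = 30. G_1 = 29.
G_1 = 29. HB_5(29) = 5^2 + 4. Bump = 40. G_2 = 39.
G_2 = 39. HB_6(39) = 6^2 + 3. Bump = 52. G_3 = 51.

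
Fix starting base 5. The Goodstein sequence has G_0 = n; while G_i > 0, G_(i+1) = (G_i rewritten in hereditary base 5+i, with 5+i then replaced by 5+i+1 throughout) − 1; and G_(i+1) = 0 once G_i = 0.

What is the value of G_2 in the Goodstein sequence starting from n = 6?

G_0=6  [base 5] 5 + 1  →[5↦6]→  6 + 1 = 7  −1 ⇒ G_1=6
G_1=6  [base 6] 6  →[6↦7]→  7 = 7  −1 ⇒ G_2=6
G_2=6  [base 7] 6  →[7↦8]→  6 = 6  −1 ⇒ G_3=5

6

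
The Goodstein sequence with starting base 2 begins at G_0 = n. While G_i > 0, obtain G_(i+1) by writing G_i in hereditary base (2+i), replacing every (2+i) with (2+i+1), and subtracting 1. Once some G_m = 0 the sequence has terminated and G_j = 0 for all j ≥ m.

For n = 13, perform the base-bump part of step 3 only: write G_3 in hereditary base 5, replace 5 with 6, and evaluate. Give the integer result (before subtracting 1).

280712

G_0=13  [base 2] 2^(2 + 1) + 2^2 + 1  →[2↦3]→  3^(3 + 1) + 3^3 + 1 = 109  −1 ⇒ G_1=108
G_1=108  [base 3] 3^(3 + 1) + 3^3  →[3↦4]→  4^(4 + 1) + 4^4 = 1280  −1 ⇒ G_2=1279
G_2=1279  [base 4] 4^(4 + 1) + 3·4^3 + 3·4^2 + 3·4 + 3  →[4↦5]→  5^(5 + 1) + 3·5^3 + 3·5^2 + 3·5 + 3 = 16093  −1 ⇒ G_3=16092
G_3=16092  [base 5] 5^(5 + 1) + 3·5^3 + 3·5^2 + 3·5 + 2  →[5↦6]→  6^(6 + 1) + 3·6^3 + 3·6^2 + 3·6 + 2 = 280712  −1 ⇒ G_4=280711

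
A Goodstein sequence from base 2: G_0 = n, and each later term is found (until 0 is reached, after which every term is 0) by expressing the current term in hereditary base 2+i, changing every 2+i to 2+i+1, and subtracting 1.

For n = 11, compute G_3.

step 0: 11 = 2^(2 + 1) + 2 + 1; sub 3 for 2: 3^(3 + 1) + 3 + 1; = 85; G_1 = 85−1 = 84
step 1: 84 = 3^(3 + 1) + 3; sub 4 for 3: 4^(4 + 1) + 4; = 1028; G_2 = 1028−1 = 1027
step 2: 1027 = 4^(4 + 1) + 3; sub 5 for 4: 5^(5 + 1) + 3; = 15628; G_3 = 15628−1 = 15627
step 3: 15627 = 5^(5 + 1) + 2; sub 6 for 5: 6^(6 + 1) + 2; = 279938; G_4 = 279938−1 = 279937

15627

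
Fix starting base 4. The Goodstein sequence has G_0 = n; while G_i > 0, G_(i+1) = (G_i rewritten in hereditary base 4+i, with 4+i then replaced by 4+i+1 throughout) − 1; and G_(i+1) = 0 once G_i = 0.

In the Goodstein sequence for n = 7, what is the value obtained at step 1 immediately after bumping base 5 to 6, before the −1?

8

[0] 7 ≡ 4 + 3 (base 4). Lift 5: 8. −1: 7.
[1] 7 ≡ 5 + 2 (base 5). Lift 6: 8. −1: 7.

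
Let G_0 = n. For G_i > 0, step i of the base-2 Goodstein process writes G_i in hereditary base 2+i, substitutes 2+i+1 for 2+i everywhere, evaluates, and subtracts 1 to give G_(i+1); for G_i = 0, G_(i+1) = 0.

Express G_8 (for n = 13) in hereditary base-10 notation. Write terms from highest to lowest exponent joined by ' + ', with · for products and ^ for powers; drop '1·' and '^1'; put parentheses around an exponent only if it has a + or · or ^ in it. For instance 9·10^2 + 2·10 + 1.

step 0: 13 = 2^(2 + 1) + 2^2 + 1; sub 3 for 2: 3^(3 + 1) + 3^3 + 1; = 109; G_1 = 109−1 = 108
step 1: 108 = 3^(3 + 1) + 3^3; sub 4 for 3: 4^(4 + 1) + 4^4; = 1280; G_2 = 1280−1 = 1279
step 2: 1279 = 4^(4 + 1) + 3·4^3 + 3·4^2 + 3·4 + 3; sub 5 for 4: 5^(5 + 1) + 3·5^3 + 3·5^2 + 3·5 + 3; = 16093; G_3 = 16093−1 = 16092
step 3: 16092 = 5^(5 + 1) + 3·5^3 + 3·5^2 + 3·5 + 2; sub 6 for 5: 6^(6 + 1) + 3·6^3 + 3·6^2 + 3·6 + 2; = 280712; G_4 = 280712−1 = 280711
step 4: 280711 = 6^(6 + 1) + 3·6^3 + 3·6^2 + 3·6 + 1; sub 7 for 6: 7^(7 + 1) + 3·7^3 + 3·7^2 + 3·7 + 1; = 5765999; G_5 = 5765999−1 = 5765998
step 5: 5765998 = 7^(7 + 1) + 3·7^3 + 3·7^2 + 3·7; sub 8 for 7: 8^(8 + 1) + 3·8^3 + 3·8^2 + 3·8; = 134219480; G_6 = 134219480−1 = 134219479
step 6: 134219479 = 8^(8 + 1) + 3·8^3 + 3·8^2 + 2·8 + 7; sub 9 for 8: 9^(9 + 1) + 3·9^3 + 3·9^2 + 2·9 + 7; = 3486786856; G_7 = 3486786856−1 = 3486786855
step 7: 3486786855 = 9^(9 + 1) + 3·9^3 + 3·9^2 + 2·9 + 6; sub 10 for 9: 10^(10 + 1) + 3·10^3 + 3·10^2 + 2·10 + 6; = 100000003326; G_8 = 100000003326−1 = 100000003325
step 8: 100000003325 = 10^(10 + 1) + 3·10^3 + 3·10^2 + 2·10 + 5; sub 11 for 10: 11^(11 + 1) + 3·11^3 + 3·11^2 + 2·11 + 5; = 3138428381104; G_9 = 3138428381104−1 = 3138428381103

10^(10 + 1) + 3·10^3 + 3·10^2 + 2·10 + 5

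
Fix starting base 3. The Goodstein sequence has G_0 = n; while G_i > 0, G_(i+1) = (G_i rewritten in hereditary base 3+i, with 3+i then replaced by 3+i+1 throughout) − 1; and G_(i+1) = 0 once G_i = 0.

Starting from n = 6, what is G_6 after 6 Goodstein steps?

base 3: 6 = 2·3; at 4: 2·4 = 8; next = 7
base 4: 7 = 4 + 3; at 5: 5 + 3 = 8; next = 7
base 5: 7 = 5 + 2; at 6: 6 + 2 = 8; next = 7
base 6: 7 = 6 + 1; at 7: 7 + 1 = 8; next = 7
base 7: 7 = 7; at 8: 8 = 8; next = 7
base 8: 7 = 7; at 9: 7 = 7; next = 6
base 9: 6 = 6; at 10: 6 = 6; next = 5

6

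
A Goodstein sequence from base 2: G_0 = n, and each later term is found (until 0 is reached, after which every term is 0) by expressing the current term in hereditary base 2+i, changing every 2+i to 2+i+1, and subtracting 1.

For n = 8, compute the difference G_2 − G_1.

8 —HB2→ 2^(2 + 1) —bump→ 3^(3 + 1) = 81 —(−1)→ 80
80 —HB3→ 2·3^3 + 2·3^2 + 2·3 + 2 —bump→ 2·4^4 + 2·4^2 + 2·4 + 2 = 554 —(−1)→ 553

473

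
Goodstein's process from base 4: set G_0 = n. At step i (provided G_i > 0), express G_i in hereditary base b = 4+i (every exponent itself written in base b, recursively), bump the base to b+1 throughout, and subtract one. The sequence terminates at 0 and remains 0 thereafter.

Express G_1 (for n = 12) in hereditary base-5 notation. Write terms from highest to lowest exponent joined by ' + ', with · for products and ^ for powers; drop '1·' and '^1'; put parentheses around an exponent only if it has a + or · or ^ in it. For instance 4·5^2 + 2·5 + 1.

2·5 + 4

i=0: 12 = 3·4 (b=4); 4→5: 3·5 = 15; 15−1 = 14
i=1: 14 = 2·5 + 4 (b=5); 5→6: 2·6 + 4 = 16; 16−1 = 15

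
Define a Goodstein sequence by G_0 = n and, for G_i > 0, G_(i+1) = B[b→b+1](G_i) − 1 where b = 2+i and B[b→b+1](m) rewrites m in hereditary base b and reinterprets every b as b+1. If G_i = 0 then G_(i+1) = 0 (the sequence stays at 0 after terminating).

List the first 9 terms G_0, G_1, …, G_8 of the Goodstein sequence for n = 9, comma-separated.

9, 81, 1023, 9842, 140743, 2471826, 50333399, 1162263921, 30000003325

G_0=9  [base 2] 2^(2 + 1) + 1  →[2↦3]→  3^(3 + 1) + 1 = 82  −1 ⇒ G_1=81
G_1=81  [base 3] 3^(3 + 1)  →[3↦4]→  4^(4 + 1) = 1024  −1 ⇒ G_2=1023
G_2=1023  [base 4] 3·4^4 + 3·4^3 + 3·4^2 + 3·4 + 3  →[4↦5]→  3·5^5 + 3·5^3 + 3·5^2 + 3·5 + 3 = 9843  −1 ⇒ G_3=9842
G_3=9842  [base 5] 3·5^5 + 3·5^3 + 3·5^2 + 3·5 + 2  →[5↦6]→  3·6^6 + 3·6^3 + 3·6^2 + 3·6 + 2 = 140744  −1 ⇒ G_4=140743
G_4=140743  [base 6] 3·6^6 + 3·6^3 + 3·6^2 + 3·6 + 1  →[6↦7]→  3·7^7 + 3·7^3 + 3·7^2 + 3·7 + 1 = 2471827  −1 ⇒ G_5=2471826
G_5=2471826  [base 7] 3·7^7 + 3·7^3 + 3·7^2 + 3·7  →[7↦8]→  3·8^8 + 3·8^3 + 3·8^2 + 3·8 = 50333400  −1 ⇒ G_6=50333399
G_6=50333399  [base 8] 3·8^8 + 3·8^3 + 3·8^2 + 2·8 + 7  →[8↦9]→  3·9^9 + 3·9^3 + 3·9^2 + 2·9 + 7 = 1162263922  −1 ⇒ G_7=1162263921
G_7=1162263921  [base 9] 3·9^9 + 3·9^3 + 3·9^2 + 2·9 + 6  →[9↦10]→  3·10^10 + 3·10^3 + 3·10^2 + 2·10 + 6 = 30000003326  −1 ⇒ G_8=30000003325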